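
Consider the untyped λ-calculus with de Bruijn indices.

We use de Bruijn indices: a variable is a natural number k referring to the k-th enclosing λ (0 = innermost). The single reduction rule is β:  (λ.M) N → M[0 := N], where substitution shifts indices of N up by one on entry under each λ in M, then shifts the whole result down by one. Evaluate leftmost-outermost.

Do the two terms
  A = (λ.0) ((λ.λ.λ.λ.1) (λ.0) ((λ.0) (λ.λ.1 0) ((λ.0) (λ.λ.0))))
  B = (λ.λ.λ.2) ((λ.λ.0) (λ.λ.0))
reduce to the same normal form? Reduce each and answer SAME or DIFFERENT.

Answer: DIFFERENT — A ⇓ λ.λ.1, B ⇓ λ.λ.λ.0

Reduction:
Term A:
  start: (λ.0) ((λ.λ.λ.λ.1) (λ.0) ((λ.0) (λ.λ.1 0) ((λ.0) (λ.λ.0))))
  →1  (λ.λ.λ.λ.1) (λ.0) ((λ.0) (λ.λ.1 0) ((λ.0) (λ.λ.0)))
  →2  (λ.λ.λ.1) ((λ.0) (λ.λ.1 0) ((λ.0) (λ.λ.0)))
  →3  λ.λ.1

Term B:
  start: (λ.λ.λ.2) ((λ.λ.0) (λ.λ.0))
  →1  λ.λ.(λ.λ.0) (λ.λ.0)
  →2  λ.λ.λ.0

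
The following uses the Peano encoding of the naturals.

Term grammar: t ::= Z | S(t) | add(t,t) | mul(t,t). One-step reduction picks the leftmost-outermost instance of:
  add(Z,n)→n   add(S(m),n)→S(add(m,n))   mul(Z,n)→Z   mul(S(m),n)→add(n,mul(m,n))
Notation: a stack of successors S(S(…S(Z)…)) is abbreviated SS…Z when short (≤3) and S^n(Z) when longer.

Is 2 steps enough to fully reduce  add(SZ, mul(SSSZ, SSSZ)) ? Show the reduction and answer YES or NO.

  start: add(SZ, mul(SSSZ, SSSZ))
  →1  S(add(Z, mul(SSSZ, SSSZ)))
  →2  S(mul(SSSZ, SSSZ))

Answer: NO — after 2 steps the term is S(mul(SSSZ, SSSZ)), not yet normal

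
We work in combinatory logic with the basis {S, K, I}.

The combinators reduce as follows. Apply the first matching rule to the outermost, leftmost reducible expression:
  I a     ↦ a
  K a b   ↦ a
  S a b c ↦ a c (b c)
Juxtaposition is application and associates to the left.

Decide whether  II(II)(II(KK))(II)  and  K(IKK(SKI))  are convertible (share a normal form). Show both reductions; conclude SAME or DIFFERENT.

Answer: DIFFERENT — A ⇓ K, B ⇓ KK

Working:
Term A:
  start: II(II)(II(KK))(II)
  [1] I(II)(II(KK))(II)
  [2] II(II(KK))(II)
  [3] I(II(KK))(II)
  [4] II(KK)(II)
  [5] I(KK)(II)
  [6] KK(II)
  [7] K

Term B:
  start: K(IKK(SKI))
  [1] K(KK(SKI))
  [2] KK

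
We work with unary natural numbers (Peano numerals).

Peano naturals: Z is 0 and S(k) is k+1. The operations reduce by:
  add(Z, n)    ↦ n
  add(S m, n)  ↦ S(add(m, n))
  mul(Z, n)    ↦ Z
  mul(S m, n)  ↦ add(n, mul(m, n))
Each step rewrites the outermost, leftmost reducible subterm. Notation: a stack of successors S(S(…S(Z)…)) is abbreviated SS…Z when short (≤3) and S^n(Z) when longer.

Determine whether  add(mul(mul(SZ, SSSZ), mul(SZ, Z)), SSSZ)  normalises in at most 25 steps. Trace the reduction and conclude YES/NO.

Answer: YES — reaches normal form SSSZ in 23 ≤ 25 steps

Reduction:
  start: add(mul(mul(SZ, SSSZ), mul(SZ, Z)), SSSZ)
  [1] add(mul(add(SSSZ, mul(Z, SSSZ)), mul(SZ, Z)), SSSZ)
  [2] add(mul(S(add(SSZ, mul(Z, SSSZ))), mul(SZ, Z)), SSSZ)
  [3] add(add(mul(SZ, Z), mul(add(SSZ, mul(Z, SSSZ)), mul(SZ, Z))), SSSZ)
  [4] add(add(add(Z, mul(Z, Z)), mul(add(SSZ, mul(Z, SSSZ)), mul(SZ, Z))), SSSZ)
  [5] add(add(mul(Z, Z), mul(add(SSZ, mul(Z, SSSZ)), mul(SZ, Z))), SSSZ)
  [6] add(add(Z, mul(add(SSZ, mul(Z, SSSZ)), mul(SZ, Z))), SSSZ)
  [7] add(mul(add(SSZ, mul(Z, SSSZ)), mul(SZ, Z)), SSSZ)
  [8] add(mul(S(add(SZ, mul(Z, SSSZ))), mul(SZ, Z)), SSSZ)
  [9] add(add(mul(SZ, Z), mul(add(SZ, mul(Z, SSSZ)), mul(SZ, Z))), SSSZ)
  [10] add(add(add(Z, mul(Z, Z)), mul(add(SZ, mul(Z, SSSZ)), mul(SZ, Z))), SSSZ)
  [11] add(add(mul(Z, Z), mul(add(SZ, mul(Z, SSSZ)), mul(SZ, Z))), SSSZ)
  [12] add(add(Z, mul(add(SZ, mul(Z, SSSZ)), mul(SZ, Z))), SSSZ)
  [13] add(mul(add(SZ, mul(Z, SSSZ)), mul(SZ, Z)), SSSZ)
  [14] add(mul(S(add(Z, mul(Z, SSSZ))), mul(SZ, Z)), SSSZ)
  [15] add(add(mul(SZ, Z), mul(add(Z, mul(Z, SSSZ)), mul(SZ, Z))), SSSZ)
  [16] add(add(add(Z, mul(Z, Z)), mul(add(Z, mul(Z, SSSZ)), mul(SZ, Z))), SSSZ)
  [17] add(add(mul(Z, Z), mul(add(Z, mul(Z, SSSZ)), mul(SZ, Z))), SSSZ)
  [18] add(add(Z, mul(add(Z, mul(Z, SSSZ)), mul(SZ, Z))), SSSZ)
  [19] add(mul(add(Z, mul(Z, SSSZ)), mul(SZ, Z)), SSSZ)
  [20] add(mul(mul(Z, SSSZ), mul(SZ, Z)), SSSZ)
  [21] add(mul(Z, mul(SZ, Z)), SSSZ)
  [22] add(Z, SSSZ)
  [23] SSSZ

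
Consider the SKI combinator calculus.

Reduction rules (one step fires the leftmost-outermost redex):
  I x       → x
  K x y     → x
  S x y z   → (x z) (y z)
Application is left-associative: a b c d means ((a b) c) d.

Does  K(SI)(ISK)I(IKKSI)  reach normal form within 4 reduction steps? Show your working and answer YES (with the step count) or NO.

Answer: NO — after 4 steps the term is KKSI(I(IKKSI)), not yet normal

Derivation:
  start: K(SI)(ISK)I(IKKSI)
  step 1: SII(IKKSI)
  step 2: I(IKKSI)(I(IKKSI))
  step 3: IKKSI(I(IKKSI))
  step 4: KKSI(I(IKKSI))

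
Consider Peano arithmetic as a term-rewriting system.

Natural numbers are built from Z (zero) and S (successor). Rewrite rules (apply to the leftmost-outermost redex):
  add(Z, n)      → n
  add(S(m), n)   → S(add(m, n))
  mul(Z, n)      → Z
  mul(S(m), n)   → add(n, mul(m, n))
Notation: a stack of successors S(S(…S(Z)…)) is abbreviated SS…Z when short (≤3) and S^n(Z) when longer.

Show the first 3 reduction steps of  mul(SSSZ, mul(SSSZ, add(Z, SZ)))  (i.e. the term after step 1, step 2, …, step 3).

Answer: after 3 steps: add(add(SZ, mul(SSZ, add(Z, SZ))), mul(SSZ, mul(SSSZ, add(Z, SZ))))

Working:
  start: mul(SSSZ, mul(SSSZ, add(Z, SZ)))
  →1  add(mul(SSSZ, add(Z, SZ)), mul(SSZ, mul(SSSZ, add(Z, SZ))))
  →2  add(add(add(Z, SZ), mul(SSZ, add(Z, SZ))), mul(SSZ, mul(SSSZ, add(Z, SZ))))
  →3  add(add(SZ, mul(SSZ, add(Z, SZ))), mul(SSZ, mul(SSSZ, add(Z, SZ))))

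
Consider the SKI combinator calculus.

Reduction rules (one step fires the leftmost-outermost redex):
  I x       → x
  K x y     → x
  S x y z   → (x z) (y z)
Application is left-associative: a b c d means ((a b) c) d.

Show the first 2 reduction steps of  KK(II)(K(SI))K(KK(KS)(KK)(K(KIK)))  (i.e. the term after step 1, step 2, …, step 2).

  start: KK(II)(K(SI))K(KK(KS)(KK)(K(KIK)))
  step 1: K(K(SI))K(KK(KS)(KK)(K(KIK)))
  step 2: K(SI)(KK(KS)(KK)(K(KIK)))

Answer: after 2 steps: K(SI)(KK(KS)(KK)(K(KIK)))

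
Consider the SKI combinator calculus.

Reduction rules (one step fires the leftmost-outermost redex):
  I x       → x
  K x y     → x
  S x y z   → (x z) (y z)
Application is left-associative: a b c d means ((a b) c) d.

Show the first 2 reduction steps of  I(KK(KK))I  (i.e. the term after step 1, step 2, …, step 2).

Answer: after 2 steps: KI

Working:
  start: I(KK(KK))I
  →1  KK(KK)I
  →2  KI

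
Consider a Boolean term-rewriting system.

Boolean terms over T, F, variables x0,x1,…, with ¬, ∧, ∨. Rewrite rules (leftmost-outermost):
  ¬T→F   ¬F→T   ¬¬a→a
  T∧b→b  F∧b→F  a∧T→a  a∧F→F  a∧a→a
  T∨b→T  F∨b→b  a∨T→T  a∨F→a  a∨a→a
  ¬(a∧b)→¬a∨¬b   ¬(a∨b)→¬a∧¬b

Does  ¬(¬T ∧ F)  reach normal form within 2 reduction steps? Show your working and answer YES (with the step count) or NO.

  start: ¬(¬T ∧ F)
  [1] ¬¬T ∨ ¬F
  [2] T ∨ ¬F

Answer: NO — after 2 steps the term is T ∨ ¬F, not yet normal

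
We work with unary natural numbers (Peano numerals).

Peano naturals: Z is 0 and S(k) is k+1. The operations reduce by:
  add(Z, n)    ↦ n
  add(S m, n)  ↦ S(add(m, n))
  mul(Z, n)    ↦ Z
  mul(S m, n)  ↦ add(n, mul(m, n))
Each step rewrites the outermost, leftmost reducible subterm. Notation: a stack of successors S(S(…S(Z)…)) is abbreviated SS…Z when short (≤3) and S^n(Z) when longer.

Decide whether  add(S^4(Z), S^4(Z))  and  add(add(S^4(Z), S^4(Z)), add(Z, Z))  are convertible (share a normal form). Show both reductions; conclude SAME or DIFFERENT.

Term A:
  start: add(S^4(Z), S^4(Z))
  step 1: S(add(SSSZ, S^4(Z)))
  step 2: S(S(add(SSZ, S^4(Z))))
  step 3: S(S(S(add(SZ, S^4(Z)))))
  step 4: S(S(S(S(add(Z, S^4(Z))))))
  step 5: S^8(Z)

Term B:
  start: add(add(S^4(Z), S^4(Z)), add(Z, Z))
  step 1: add(S(add(SSSZ, S^4(Z))), add(Z, Z))
  step 2: S(add(add(SSSZ, S^4(Z)), add(Z, Z)))
  step 3: S(add(S(add(SSZ, S^4(Z))), add(Z, Z)))
  step 4: S(S(add(add(SSZ, S^4(Z)), add(Z, Z))))
  step 5: S(S(add(S(add(SZ, S^4(Z))), add(Z, Z))))
  step 6: S(S(S(add(add(SZ, S^4(Z)), add(Z, Z)))))
  step 7: S(S(S(add(S(add(Z, S^4(Z))), add(Z, Z)))))
  step 8: S(S(S(S(add(add(Z, S^4(Z)), add(Z, Z))))))
  step 9: S(S(S(S(add(S^4(Z), add(Z, Z))))))
  step 10: S(S(S(S(S(add(SSSZ, add(Z, Z)))))))
  step 11: S(S(S(S(S(S(add(SSZ, add(Z, Z))))))))
  step 12: S(S(S(S(S(S(S(add(SZ, add(Z, Z)))))))))
  step 13: S(S(S(S(S(S(S(S(add(Z, add(Z, Z))))))))))
  step 14: S(S(S(S(S(S(S(S(add(Z, Z)))))))))
  step 15: S^8(Z)

Answer: SAME — A ⇓ S^8(Z), B ⇓ S^8(Z)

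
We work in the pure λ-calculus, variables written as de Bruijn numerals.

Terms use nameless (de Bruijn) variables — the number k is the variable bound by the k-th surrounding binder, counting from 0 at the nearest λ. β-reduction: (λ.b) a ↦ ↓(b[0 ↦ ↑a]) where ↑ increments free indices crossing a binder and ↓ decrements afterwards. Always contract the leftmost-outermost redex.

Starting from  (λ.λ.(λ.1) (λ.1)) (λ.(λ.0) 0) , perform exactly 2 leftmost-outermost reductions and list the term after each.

  start: (λ.λ.(λ.1) (λ.1)) (λ.(λ.0) 0)
  →1  λ.(λ.1) (λ.1)
  →2  λ.0

Answer: after 2 steps: λ.0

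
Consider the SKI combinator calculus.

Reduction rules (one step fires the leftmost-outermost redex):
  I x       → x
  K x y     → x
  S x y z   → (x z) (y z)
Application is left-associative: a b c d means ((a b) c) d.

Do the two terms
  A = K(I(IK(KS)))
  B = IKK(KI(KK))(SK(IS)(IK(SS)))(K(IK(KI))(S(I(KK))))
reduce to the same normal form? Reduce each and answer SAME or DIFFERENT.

Answer: DIFFERENT — A ⇓ K(K(KS)), B ⇓ K(SS)

Derivation:
Term A:
  start: K(I(IK(KS)))
  step 1: K(IK(KS))
  step 2: K(K(KS))

Term B:
  start: IKK(KI(KK))(SK(IS)(IK(SS)))(K(IK(KI))(S(I(KK))))
  step 1: KK(KI(KK))(SK(IS)(IK(SS)))(K(IK(KI))(S(I(KK))))
  step 2: K(SK(IS)(IK(SS)))(K(IK(KI))(S(I(KK))))
  step 3: SK(IS)(IK(SS))
  step 4: K(IK(SS))(IS(IK(SS)))
  step 5: IK(SS)
  step 6: K(SS)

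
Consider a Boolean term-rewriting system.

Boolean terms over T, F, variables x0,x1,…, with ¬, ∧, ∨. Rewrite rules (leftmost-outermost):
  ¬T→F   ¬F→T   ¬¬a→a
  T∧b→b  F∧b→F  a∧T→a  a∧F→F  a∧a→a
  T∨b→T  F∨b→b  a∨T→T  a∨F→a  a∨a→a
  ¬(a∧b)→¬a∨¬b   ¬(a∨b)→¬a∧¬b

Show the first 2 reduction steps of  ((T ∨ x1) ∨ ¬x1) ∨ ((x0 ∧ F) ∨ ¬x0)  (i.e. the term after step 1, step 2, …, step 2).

  start: ((T ∨ x1) ∨ ¬x1) ∨ ((x0 ∧ F) ∨ ¬x0)
  →1  (T ∨ ¬x1) ∨ ((x0 ∧ F) ∨ ¬x0)
  →2  T ∨ ((x0 ∧ F) ∨ ¬x0)

Answer: after 2 steps: T ∨ ((x0 ∧ F) ∨ ¬x0)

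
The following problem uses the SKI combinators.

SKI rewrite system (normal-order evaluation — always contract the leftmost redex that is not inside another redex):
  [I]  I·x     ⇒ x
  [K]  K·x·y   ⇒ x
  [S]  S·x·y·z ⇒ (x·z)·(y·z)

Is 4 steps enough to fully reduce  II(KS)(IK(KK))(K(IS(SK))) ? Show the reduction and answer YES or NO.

Answer: YES — reaches normal form S(K(S(SK))) in 4 ≤ 4 steps

Derivation:
  start: II(KS)(IK(KK))(K(IS(SK)))
  step 1: I(KS)(IK(KK))(K(IS(SK)))
  step 2: KS(IK(KK))(K(IS(SK)))
  step 3: S(K(IS(SK)))
  step 4: S(K(S(SK)))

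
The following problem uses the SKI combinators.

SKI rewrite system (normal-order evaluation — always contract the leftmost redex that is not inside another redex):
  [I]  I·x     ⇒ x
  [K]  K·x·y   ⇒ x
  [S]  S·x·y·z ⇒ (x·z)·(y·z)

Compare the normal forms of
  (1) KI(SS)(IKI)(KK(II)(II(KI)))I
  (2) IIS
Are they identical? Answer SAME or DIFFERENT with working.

Term A:
  start: KI(SS)(IKI)(KK(II)(II(KI)))I
  [1] I(IKI)(KK(II)(II(KI)))I
  [2] IKI(KK(II)(II(KI)))I
  [3] KI(KK(II)(II(KI)))I
  [4] II
  [5] I

Term B:
  start: IIS
  [1] IS
  [2] S

Answer: DIFFERENT — A ⇓ I, B ⇓ S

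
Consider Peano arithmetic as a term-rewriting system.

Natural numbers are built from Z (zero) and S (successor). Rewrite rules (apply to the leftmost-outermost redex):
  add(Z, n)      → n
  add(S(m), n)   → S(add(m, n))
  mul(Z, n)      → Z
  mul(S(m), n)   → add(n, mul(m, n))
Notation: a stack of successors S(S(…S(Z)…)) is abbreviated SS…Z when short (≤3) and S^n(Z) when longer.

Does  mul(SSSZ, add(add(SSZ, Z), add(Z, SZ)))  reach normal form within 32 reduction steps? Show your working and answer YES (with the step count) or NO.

  start: mul(SSSZ, add(add(SSZ, Z), add(Z, SZ)))
  [1] add(add(add(SSZ, Z), add(Z, SZ)), mul(SSZ, add(add(SSZ, Z), add(Z, SZ))))
  [2] add(add(S(add(SZ, Z)), add(Z, SZ)), mul(SSZ, add(add(SSZ, Z), add(Z, SZ))))
  [3] add(S(add(add(SZ, Z), add(Z, SZ))), mul(SSZ, add(add(SSZ, Z), add(Z, SZ))))
  [4] S(add(add(add(SZ, Z), add(Z, SZ)), mul(SSZ, add(add(SSZ, Z), add(Z, SZ)))))
  [5] S(add(add(S(add(Z, Z)), add(Z, SZ)), mul(SSZ, add(add(SSZ, Z), add(Z, SZ)))))
  [6] S(add(S(add(add(Z, Z), add(Z, SZ))), mul(SSZ, add(add(SSZ, Z), add(Z, SZ)))))
  [7] S(S(add(add(add(Z, Z), add(Z, SZ)), mul(SSZ, add(add(SSZ, Z), add(Z, SZ))))))
  [8] S(S(add(add(Z, add(Z, SZ)), mul(SSZ, add(add(SSZ, Z), add(Z, SZ))))))
  [9] S(S(add(add(Z, SZ), mul(SSZ, add(add(SSZ, Z), add(Z, SZ))))))
  [10] S(S(add(SZ, mul(SSZ, add(add(SSZ, Z), add(Z, SZ))))))
  [11] S(S(S(add(Z, mul(SSZ, add(add(SSZ, Z), add(Z, SZ)))))))
  [12] S(S(S(mul(SSZ, add(add(SSZ, Z), add(Z, SZ))))))
  [13] S(S(S(add(add(add(SSZ, Z), add(Z, SZ)), mul(SZ, add(add(SSZ, Z), add(Z, SZ)))))))
  [14] S(S(S(add(add(S(add(SZ, Z)), add(Z, SZ)), mul(SZ, add(add(SSZ, Z), add(Z, SZ)))))))
  [15] S(S(S(add(S(add(add(SZ, Z), add(Z, SZ))), mul(SZ, add(add(SSZ, Z), add(Z, SZ)))))))
  [16] S(S(S(S(add(add(add(SZ, Z), add(Z, SZ)), mul(SZ, add(add(SSZ, Z), add(Z, SZ))))))))
  [17] S(S(S(S(add(add(S(add(Z, Z)), add(Z, SZ)), mul(SZ, add(add(SSZ, Z), add(Z, SZ))))))))
  [18] S(S(S(S(add(S(add(add(Z, Z), add(Z, SZ))), mul(SZ, add(add(SSZ, Z), add(Z, SZ))))))))
  [19] S(S(S(S(S(add(add(add(Z, Z), add(Z, SZ)), mul(SZ, add(add(SSZ, Z), add(Z, SZ)))))))))
  [20] S(S(S(S(S(add(add(Z, add(Z, SZ)), mul(SZ, add(add(SSZ, Z), add(Z, SZ)))))))))
  [21] S(S(S(S(S(add(add(Z, SZ), mul(SZ, add(add(SSZ, Z), add(Z, SZ)))))))))
  [22] S(S(S(S(S(add(SZ, mul(SZ, add(add(SSZ, Z), add(Z, SZ)))))))))
  [23] S(S(S(S(S(S(add(Z, mul(SZ, add(add(SSZ, Z), add(Z, SZ))))))))))
  [24] S(S(S(S(S(S(mul(SZ, add(add(SSZ, Z), add(Z, SZ)))))))))
  [25] S(S(S(S(S(S(add(add(add(SSZ, Z), add(Z, SZ)), mul(Z, add(add(SSZ, Z), add(Z, SZ))))))))))
  [26] S(S(S(S(S(S(add(add(S(add(SZ, Z)), add(Z, SZ)), mul(Z, add(add(SSZ, Z), add(Z, SZ))))))))))
  [27] S(S(S(S(S(S(add(S(add(add(SZ, Z), add(Z, SZ))), mul(Z, add(add(SSZ, Z), add(Z, SZ))))))))))
  [28] S(S(S(S(S(S(S(add(add(add(SZ, Z), add(Z, SZ)), mul(Z, add(add(SSZ, Z), add(Z, SZ)))))))))))
  [29] S(S(S(S(S(S(S(add(add(S(add(Z, Z)), add(Z, SZ)), mul(Z, add(add(SSZ, Z), add(Z, SZ)))))))))))
  [30] S(S(S(S(S(S(S(add(S(add(add(Z, Z), add(Z, SZ))), mul(Z, add(add(SSZ, Z), add(Z, SZ)))))))))))
  [31] S(S(S(S(S(S(S(S(add(add(add(Z, Z), add(Z, SZ)), mul(Z, add(add(SSZ, Z), add(Z, SZ))))))))))))
  [32] S(S(S(S(S(S(S(S(add(add(Z, add(Z, SZ)), mul(Z, add(add(SSZ, Z), add(Z, SZ))))))))))))

Answer: NO — after 32 steps the term is S(S(S(S(S(S(S(S(add(add(Z, add(Z, SZ)), mul(Z, add(add(SSZ, Z), add(Z, SZ)))))))))))), not yet normal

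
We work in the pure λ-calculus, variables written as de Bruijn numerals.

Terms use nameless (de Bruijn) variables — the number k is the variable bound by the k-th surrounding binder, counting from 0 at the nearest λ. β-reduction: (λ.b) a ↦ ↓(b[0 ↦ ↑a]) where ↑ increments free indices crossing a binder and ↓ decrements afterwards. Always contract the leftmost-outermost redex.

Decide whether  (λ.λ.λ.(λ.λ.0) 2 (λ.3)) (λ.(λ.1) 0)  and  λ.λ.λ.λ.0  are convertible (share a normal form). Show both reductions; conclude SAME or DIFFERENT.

Term A:
  start: (λ.λ.λ.(λ.λ.0) 2 (λ.3)) (λ.(λ.1) 0)
  step 1: λ.λ.(λ.λ.0) (λ.(λ.1) 0) (λ.λ.(λ.1) 0)
  step 2: λ.λ.(λ.0) (λ.λ.(λ.1) 0)
  step 3: λ.λ.λ.λ.(λ.1) 0
  step 4: λ.λ.λ.λ.0

Term B:
  start: λ.λ.λ.λ.0

Answer: SAME — A ⇓ λ.λ.λ.λ.0, B ⇓ λ.λ.λ.λ.0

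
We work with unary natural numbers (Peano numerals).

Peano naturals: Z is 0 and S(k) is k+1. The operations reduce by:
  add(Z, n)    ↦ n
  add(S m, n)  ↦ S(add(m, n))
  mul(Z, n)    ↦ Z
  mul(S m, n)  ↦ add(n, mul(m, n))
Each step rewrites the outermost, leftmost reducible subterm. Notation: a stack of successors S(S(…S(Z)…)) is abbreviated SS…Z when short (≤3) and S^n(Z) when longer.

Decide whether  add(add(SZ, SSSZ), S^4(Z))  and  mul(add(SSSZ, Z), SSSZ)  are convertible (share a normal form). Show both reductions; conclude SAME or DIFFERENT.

Term A:
  start: add(add(SZ, SSSZ), S^4(Z))
  [1] add(S(add(Z, SSSZ)), S^4(Z))
  [2] S(add(add(Z, SSSZ), S^4(Z)))
  [3] S(add(SSSZ, S^4(Z)))
  [4] S(S(add(SSZ, S^4(Z))))
  [5] S(S(S(add(SZ, S^4(Z)))))
  [6] S(S(S(S(add(Z, S^4(Z))))))
  [7] S^8(Z)

Term B:
  start: mul(add(SSSZ, Z), SSSZ)
  [1] mul(S(add(SSZ, Z)), SSSZ)
  [2] add(SSSZ, mul(add(SSZ, Z), SSSZ))
  [3] S(add(SSZ, mul(add(SSZ, Z), SSSZ)))
  [4] S(S(add(SZ, mul(add(SSZ, Z), SSSZ))))
  [5] S(S(S(add(Z, mul(add(SSZ, Z), SSSZ)))))
  [6] S(S(S(mul(add(SSZ, Z), SSSZ))))
  [7] S(S(S(mul(S(add(SZ, Z)), SSSZ))))
  [8] S(S(S(add(SSSZ, mul(add(SZ, Z), SSSZ)))))
  [9] S(S(S(S(add(SSZ, mul(add(SZ, Z), SSSZ))))))
  [10] S(S(S(S(S(add(SZ, mul(add(SZ, Z), SSSZ)))))))
  [11] S(S(S(S(S(S(add(Z, mul(add(SZ, Z), SSSZ))))))))
  [12] S(S(S(S(S(S(mul(add(SZ, Z), SSSZ)))))))
  [13] S(S(S(S(S(S(mul(S(add(Z, Z)), SSSZ)))))))
  [14] S(S(S(S(S(S(add(SSSZ, mul(add(Z, Z), SSSZ))))))))
  [15] S(S(S(S(S(S(S(add(SSZ, mul(add(Z, Z), SSSZ)))))))))
  [16] S(S(S(S(S(S(S(S(add(SZ, mul(add(Z, Z), SSSZ))))))))))
  [17] S(S(S(S(S(S(S(S(S(add(Z, mul(add(Z, Z), SSSZ)))))))))))
  [18] S(S(S(S(S(S(S(S(S(mul(add(Z, Z), SSSZ))))))))))
  [19] S(S(S(S(S(S(S(S(S(mul(Z, SSSZ))))))))))
  [20] S^9(Z)

Answer: DIFFERENT — A ⇓ S^8(Z), B ⇓ S^9(Z)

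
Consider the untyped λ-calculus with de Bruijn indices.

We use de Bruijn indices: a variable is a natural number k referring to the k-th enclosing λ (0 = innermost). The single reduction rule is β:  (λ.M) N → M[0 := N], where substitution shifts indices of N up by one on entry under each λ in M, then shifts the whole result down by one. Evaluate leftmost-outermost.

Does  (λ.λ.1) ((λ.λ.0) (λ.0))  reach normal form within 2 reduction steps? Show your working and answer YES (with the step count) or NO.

  start: (λ.λ.1) ((λ.λ.0) (λ.0))
  step 1: λ.(λ.λ.0) (λ.0)
  step 2: λ.λ.0

Answer: YES — reaches normal form λ.λ.0 in 2 ≤ 2 steps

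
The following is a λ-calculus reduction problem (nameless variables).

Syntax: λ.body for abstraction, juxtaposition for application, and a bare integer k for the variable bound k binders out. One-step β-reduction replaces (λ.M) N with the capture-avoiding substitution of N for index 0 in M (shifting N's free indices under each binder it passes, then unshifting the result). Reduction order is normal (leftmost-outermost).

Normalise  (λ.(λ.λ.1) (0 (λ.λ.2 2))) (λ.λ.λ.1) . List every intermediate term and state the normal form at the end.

Answer: normal form = λ.λ.λ.1  (in 3 steps)

Derivation:
  start: (λ.(λ.λ.1) (0 (λ.λ.2 2))) (λ.λ.λ.1)
  step 1: (λ.λ.1) ((λ.λ.λ.1) (λ.λ.(λ.λ.λ.1) (λ.λ.λ.1)))
  step 2: λ.(λ.λ.λ.1) (λ.λ.(λ.λ.λ.1) (λ.λ.λ.1))
  step 3: λ.λ.λ.1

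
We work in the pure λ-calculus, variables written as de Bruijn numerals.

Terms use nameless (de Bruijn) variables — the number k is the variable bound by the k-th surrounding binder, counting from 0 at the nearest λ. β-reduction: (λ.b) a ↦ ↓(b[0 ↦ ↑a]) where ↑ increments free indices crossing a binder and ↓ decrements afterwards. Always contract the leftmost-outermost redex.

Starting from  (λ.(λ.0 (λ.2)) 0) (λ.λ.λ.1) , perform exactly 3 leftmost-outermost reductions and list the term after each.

Answer: after 3 steps: λ.λ.1

Derivation:
  start: (λ.(λ.0 (λ.2)) 0) (λ.λ.λ.1)
  →1  (λ.0 (λ.λ.λ.λ.1)) (λ.λ.λ.1)
  →2  (λ.λ.λ.1) (λ.λ.λ.λ.1)
  →3  λ.λ.1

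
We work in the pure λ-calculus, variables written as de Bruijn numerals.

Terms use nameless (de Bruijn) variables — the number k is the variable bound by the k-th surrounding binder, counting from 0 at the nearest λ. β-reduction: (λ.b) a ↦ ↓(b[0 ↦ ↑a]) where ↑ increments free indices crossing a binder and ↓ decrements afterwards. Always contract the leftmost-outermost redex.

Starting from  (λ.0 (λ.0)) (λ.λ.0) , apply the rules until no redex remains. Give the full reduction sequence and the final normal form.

Answer: normal form = λ.0  (in 2 steps)

Derivation:
  start: (λ.0 (λ.0)) (λ.λ.0)
  →1  (λ.λ.0) (λ.0)
  →2  λ.0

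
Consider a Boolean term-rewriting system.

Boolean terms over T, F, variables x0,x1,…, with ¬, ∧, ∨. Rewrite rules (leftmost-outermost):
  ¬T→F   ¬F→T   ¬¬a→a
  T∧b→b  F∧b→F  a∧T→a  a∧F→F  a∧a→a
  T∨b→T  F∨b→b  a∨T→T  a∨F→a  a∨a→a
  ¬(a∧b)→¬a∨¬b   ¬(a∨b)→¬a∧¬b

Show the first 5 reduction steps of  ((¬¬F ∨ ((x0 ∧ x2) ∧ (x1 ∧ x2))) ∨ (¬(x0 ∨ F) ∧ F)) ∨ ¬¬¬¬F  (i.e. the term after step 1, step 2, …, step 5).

Answer: after 5 steps: ((x0 ∧ x2) ∧ (x1 ∧ x2)) ∨ ¬¬F

Reduction:
  start: ((¬¬F ∨ ((x0 ∧ x2) ∧ (x1 ∧ x2))) ∨ (¬(x0 ∨ F) ∧ F)) ∨ ¬¬¬¬F
  →1  ((F ∨ ((x0 ∧ x2) ∧ (x1 ∧ x2))) ∨ (¬(x0 ∨ F) ∧ F)) ∨ ¬¬¬¬F
  →2  (((x0 ∧ x2) ∧ (x1 ∧ x2)) ∨ (¬(x0 ∨ F) ∧ F)) ∨ ¬¬¬¬F
  →3  (((x0 ∧ x2) ∧ (x1 ∧ x2)) ∨ F) ∨ ¬¬¬¬F
  →4  ((x0 ∧ x2) ∧ (x1 ∧ x2)) ∨ ¬¬¬¬F
  →5  ((x0 ∧ x2) ∧ (x1 ∧ x2)) ∨ ¬¬F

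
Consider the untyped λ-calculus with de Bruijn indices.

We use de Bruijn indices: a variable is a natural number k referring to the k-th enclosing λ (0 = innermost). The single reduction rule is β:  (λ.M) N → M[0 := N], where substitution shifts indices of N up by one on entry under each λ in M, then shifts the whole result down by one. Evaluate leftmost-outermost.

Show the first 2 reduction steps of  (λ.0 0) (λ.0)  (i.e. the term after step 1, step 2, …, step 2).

Answer: after 2 steps: λ.0

Reduction:
  start: (λ.0 0) (λ.0)
  [1] (λ.0) (λ.0)
  [2] λ.0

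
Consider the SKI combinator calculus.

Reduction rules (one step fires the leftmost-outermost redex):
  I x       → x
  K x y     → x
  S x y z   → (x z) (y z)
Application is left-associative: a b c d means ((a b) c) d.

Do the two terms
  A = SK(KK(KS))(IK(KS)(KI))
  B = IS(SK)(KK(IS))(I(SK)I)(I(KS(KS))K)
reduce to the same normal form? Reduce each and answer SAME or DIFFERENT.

Answer: DIFFERENT — A ⇓ KS, B ⇓ SKI

Derivation:
Term A:
  start: SK(KK(KS))(IK(KS)(KI))
  [1] K(IK(KS)(KI))(KK(KS)(IK(KS)(KI)))
  [2] IK(KS)(KI)
  [3] K(KS)(KI)
  [4] KS

Term B:
  start: IS(SK)(KK(IS))(I(SK)I)(I(KS(KS))K)
  [1] S(SK)(KK(IS))(I(SK)I)(I(KS(KS))K)
  [2] SK(I(SK)I)(KK(IS)(I(SK)I))(I(KS(KS))K)
  [3] K(KK(IS)(I(SK)I))(I(SK)I(KK(IS)(I(SK)I)))(I(KS(KS))K)
  [4] KK(IS)(I(SK)I)(I(KS(KS))K)
  [5] K(I(SK)I)(I(KS(KS))K)
  [6] I(SK)I
  [7] SKI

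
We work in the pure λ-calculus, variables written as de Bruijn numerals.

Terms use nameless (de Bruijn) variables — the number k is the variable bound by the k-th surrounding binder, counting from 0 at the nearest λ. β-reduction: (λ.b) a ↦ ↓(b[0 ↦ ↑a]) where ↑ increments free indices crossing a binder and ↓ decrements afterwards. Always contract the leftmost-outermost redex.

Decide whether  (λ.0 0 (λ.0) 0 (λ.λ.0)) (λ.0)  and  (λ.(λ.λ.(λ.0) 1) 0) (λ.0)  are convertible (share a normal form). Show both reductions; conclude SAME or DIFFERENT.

Answer: SAME — A ⇓ λ.λ.0, B ⇓ λ.λ.0

Reduction:
Term A:
  start: (λ.0 0 (λ.0) 0 (λ.λ.0)) (λ.0)
  step 1: (λ.0) (λ.0) (λ.0) (λ.0) (λ.λ.0)
  step 2: (λ.0) (λ.0) (λ.0) (λ.λ.0)
  step 3: (λ.0) (λ.0) (λ.λ.0)
  step 4: (λ.0) (λ.λ.0)
  step 5: λ.λ.0

Term B:
  start: (λ.(λ.λ.(λ.0) 1) 0) (λ.0)
  step 1: (λ.λ.(λ.0) 1) (λ.0)
  step 2: λ.(λ.0) (λ.0)
  step 3: λ.λ.0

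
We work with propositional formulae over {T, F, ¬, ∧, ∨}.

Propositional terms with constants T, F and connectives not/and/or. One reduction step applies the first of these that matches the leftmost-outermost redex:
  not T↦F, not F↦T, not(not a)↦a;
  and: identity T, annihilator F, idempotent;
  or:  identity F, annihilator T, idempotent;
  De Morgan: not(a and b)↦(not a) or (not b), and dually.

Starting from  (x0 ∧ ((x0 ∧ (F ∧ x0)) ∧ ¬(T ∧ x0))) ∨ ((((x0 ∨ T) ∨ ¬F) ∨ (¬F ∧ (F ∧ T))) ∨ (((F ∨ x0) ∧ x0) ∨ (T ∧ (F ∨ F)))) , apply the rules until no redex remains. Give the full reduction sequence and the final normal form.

Answer: normal form = T  (in 9 steps)

Working:
  start: (x0 ∧ ((x0 ∧ (F ∧ x0)) ∧ ¬(T ∧ x0))) ∨ ((((x0 ∨ T) ∨ ¬F) ∨ (¬F ∧ (F ∧ T))) ∨ (((F ∨ x0) ∧ x0) ∨ (T ∧ (F ∨ F))))
  step 1: (x0 ∧ ((x0 ∧ F) ∧ ¬(T ∧ x0))) ∨ ((((x0 ∨ T) ∨ ¬F) ∨ (¬F ∧ (F ∧ T))) ∨ (((F ∨ x0) ∧ x0) ∨ (T ∧ (F ∨ F))))
  step 2: (x0 ∧ (F ∧ ¬(T ∧ x0))) ∨ ((((x0 ∨ T) ∨ ¬F) ∨ (¬F ∧ (F ∧ T))) ∨ (((F ∨ x0) ∧ x0) ∨ (T ∧ (F ∨ F))))
  step 3: (x0 ∧ F) ∨ ((((x0 ∨ T) ∨ ¬F) ∨ (¬F ∧ (F ∧ T))) ∨ (((F ∨ x0) ∧ x0) ∨ (T ∧ (F ∨ F))))
  step 4: F ∨ ((((x0 ∨ T) ∨ ¬F) ∨ (¬F ∧ (F ∧ T))) ∨ (((F ∨ x0) ∧ x0) ∨ (T ∧ (F ∨ F))))
  step 5: (((x0 ∨ T) ∨ ¬F) ∨ (¬F ∧ (F ∧ T))) ∨ (((F ∨ x0) ∧ x0) ∨ (T ∧ (F ∨ F)))
  step 6: ((T ∨ ¬F) ∨ (¬F ∧ (F ∧ T))) ∨ (((F ∨ x0) ∧ x0) ∨ (T ∧ (F ∨ F)))
  step 7: (T ∨ (¬F ∧ (F ∧ T))) ∨ (((F ∨ x0) ∧ x0) ∨ (T ∧ (F ∨ F)))
  step 8: T ∨ (((F ∨ x0) ∧ x0) ∨ (T ∧ (F ∨ F)))
  step 9: T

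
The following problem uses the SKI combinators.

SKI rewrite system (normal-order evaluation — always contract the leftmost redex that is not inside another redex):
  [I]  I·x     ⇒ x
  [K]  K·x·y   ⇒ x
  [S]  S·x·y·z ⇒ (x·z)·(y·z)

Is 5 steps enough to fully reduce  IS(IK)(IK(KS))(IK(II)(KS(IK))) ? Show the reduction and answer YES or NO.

Answer: NO — after 5 steps the term is K(II)(KS(IK)), not yet normal

Reduction:
  start: IS(IK)(IK(KS))(IK(II)(KS(IK)))
  step 1: S(IK)(IK(KS))(IK(II)(KS(IK)))
  step 2: IK(IK(II)(KS(IK)))(IK(KS)(IK(II)(KS(IK))))
  step 3: K(IK(II)(KS(IK)))(IK(KS)(IK(II)(KS(IK))))
  step 4: IK(II)(KS(IK))
  step 5: K(II)(KS(IK))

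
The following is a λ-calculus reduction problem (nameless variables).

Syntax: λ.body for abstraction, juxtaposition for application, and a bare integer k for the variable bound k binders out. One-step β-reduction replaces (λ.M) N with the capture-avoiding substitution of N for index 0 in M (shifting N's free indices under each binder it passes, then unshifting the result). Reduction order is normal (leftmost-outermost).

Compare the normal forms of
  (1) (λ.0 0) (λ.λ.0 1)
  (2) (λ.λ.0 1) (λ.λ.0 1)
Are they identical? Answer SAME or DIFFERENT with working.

Term A:
  start: (λ.0 0) (λ.λ.0 1)
  →1  (λ.λ.0 1) (λ.λ.0 1)
  →2  λ.0 (λ.λ.0 1)

Term B:
  start: (λ.λ.0 1) (λ.λ.0 1)
  →1  λ.0 (λ.λ.0 1)

Answer: SAME — A ⇓ λ.0 (λ.λ.0 1), B ⇓ λ.0 (λ.λ.0 1)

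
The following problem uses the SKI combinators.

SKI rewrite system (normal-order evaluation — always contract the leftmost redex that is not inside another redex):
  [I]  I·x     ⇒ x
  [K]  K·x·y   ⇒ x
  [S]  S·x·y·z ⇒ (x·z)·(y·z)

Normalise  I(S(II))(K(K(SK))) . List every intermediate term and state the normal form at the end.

Answer: normal form = SI(K(K(SK)))  (in 2 steps)

Derivation:
  start: I(S(II))(K(K(SK)))
  [1] S(II)(K(K(SK)))
  [2] SI(K(K(SK)))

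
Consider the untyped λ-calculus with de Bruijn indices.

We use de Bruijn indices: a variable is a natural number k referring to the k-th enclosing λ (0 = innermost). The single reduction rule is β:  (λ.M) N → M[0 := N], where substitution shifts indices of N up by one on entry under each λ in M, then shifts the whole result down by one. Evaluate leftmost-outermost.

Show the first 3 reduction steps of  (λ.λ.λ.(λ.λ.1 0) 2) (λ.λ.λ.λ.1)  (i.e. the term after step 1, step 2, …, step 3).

  start: (λ.λ.λ.(λ.λ.1 0) 2) (λ.λ.λ.λ.1)
  step 1: λ.λ.(λ.λ.1 0) (λ.λ.λ.λ.1)
  step 2: λ.λ.λ.(λ.λ.λ.λ.1) 0
  step 3: λ.λ.λ.λ.λ.λ.1

Answer: after 3 steps: λ.λ.λ.λ.λ.λ.1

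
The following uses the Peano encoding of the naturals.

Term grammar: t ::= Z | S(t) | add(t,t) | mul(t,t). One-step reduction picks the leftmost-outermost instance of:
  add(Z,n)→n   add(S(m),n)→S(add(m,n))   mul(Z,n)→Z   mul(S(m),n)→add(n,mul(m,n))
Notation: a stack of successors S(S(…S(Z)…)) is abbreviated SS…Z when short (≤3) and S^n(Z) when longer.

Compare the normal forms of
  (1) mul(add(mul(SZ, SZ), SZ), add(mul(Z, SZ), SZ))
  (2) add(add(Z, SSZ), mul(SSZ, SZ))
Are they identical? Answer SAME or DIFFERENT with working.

Term A:
  start: mul(add(mul(SZ, SZ), SZ), add(mul(Z, SZ), SZ))
  →1  mul(add(add(SZ, mul(Z, SZ)), SZ), add(mul(Z, SZ), SZ))
  →2  mul(add(S(add(Z, mul(Z, SZ))), SZ), add(mul(Z, SZ), SZ))
  →3  mul(S(add(add(Z, mul(Z, SZ)), SZ)), add(mul(Z, SZ), SZ))
  →4  add(add(mul(Z, SZ), SZ), mul(add(add(Z, mul(Z, SZ)), SZ), add(mul(Z, SZ), SZ)))
  →5  add(add(Z, SZ), mul(add(add(Z, mul(Z, SZ)), SZ), add(mul(Z, SZ), SZ)))
  →6  add(SZ, mul(add(add(Z, mul(Z, SZ)), SZ), add(mul(Z, SZ), SZ)))
  →7  S(add(Z, mul(add(add(Z, mul(Z, SZ)), SZ), add(mul(Z, SZ), SZ))))
  →8  S(mul(add(add(Z, mul(Z, SZ)), SZ), add(mul(Z, SZ), SZ)))
  →9  S(mul(add(mul(Z, SZ), SZ), add(mul(Z, SZ), SZ)))
  →10  S(mul(add(Z, SZ), add(mul(Z, SZ), SZ)))
  →11  S(mul(SZ, add(mul(Z, SZ), SZ)))
  →12  S(add(add(mul(Z, SZ), SZ), mul(Z, add(mul(Z, SZ), SZ))))
  →13  S(add(add(Z, SZ), mul(Z, add(mul(Z, SZ), SZ))))
  →14  S(add(SZ, mul(Z, add(mul(Z, SZ), SZ))))
  →15  S(S(add(Z, mul(Z, add(mul(Z, SZ), SZ)))))
  →16  S(S(mul(Z, add(mul(Z, SZ), SZ))))
  →17  SSZ

Term B:
  start: add(add(Z, SSZ), mul(SSZ, SZ))
  →1  add(SSZ, mul(SSZ, SZ))
  →2  S(add(SZ, mul(SSZ, SZ)))
  →3  S(S(add(Z, mul(SSZ, SZ))))
  →4  S(S(mul(SSZ, SZ)))
  →5  S(S(add(SZ, mul(SZ, SZ))))
  →6  S(S(S(add(Z, mul(SZ, SZ)))))
  →7  S(S(S(mul(SZ, SZ))))
  →8  S(S(S(add(SZ, mul(Z, SZ)))))
  →9  S(S(S(S(add(Z, mul(Z, SZ))))))
  →10  S(S(S(S(mul(Z, SZ)))))
  →11  S^4(Z)

Answer: DIFFERENT — A ⇓ SSZ, B ⇓ S^4(Z)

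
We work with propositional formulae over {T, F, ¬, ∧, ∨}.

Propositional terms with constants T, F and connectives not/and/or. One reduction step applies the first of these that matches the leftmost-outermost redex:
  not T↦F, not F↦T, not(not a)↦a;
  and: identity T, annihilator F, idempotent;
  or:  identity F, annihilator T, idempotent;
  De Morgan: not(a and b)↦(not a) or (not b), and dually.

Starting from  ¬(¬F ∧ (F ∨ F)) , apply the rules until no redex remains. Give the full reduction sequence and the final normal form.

Answer: normal form = T  (in 6 steps)

Derivation:
  start: ¬(¬F ∧ (F ∨ F))
  →1  ¬¬F ∨ ¬(F ∨ F)
  →2  F ∨ ¬(F ∨ F)
  →3  ¬(F ∨ F)
  →4  ¬F ∧ ¬F
  →5  ¬F
  →6  T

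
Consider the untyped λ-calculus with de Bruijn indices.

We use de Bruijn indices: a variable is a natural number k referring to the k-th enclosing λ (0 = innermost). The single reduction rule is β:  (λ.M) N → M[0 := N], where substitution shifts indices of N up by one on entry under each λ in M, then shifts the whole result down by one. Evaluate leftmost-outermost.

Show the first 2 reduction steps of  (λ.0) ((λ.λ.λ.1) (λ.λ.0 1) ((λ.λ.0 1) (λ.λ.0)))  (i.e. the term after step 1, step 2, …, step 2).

Answer: after 2 steps: (λ.λ.1) ((λ.λ.0 1) (λ.λ.0))

Derivation:
  start: (λ.0) ((λ.λ.λ.1) (λ.λ.0 1) ((λ.λ.0 1) (λ.λ.0)))
  [1] (λ.λ.λ.1) (λ.λ.0 1) ((λ.λ.0 1) (λ.λ.0))
  [2] (λ.λ.1) ((λ.λ.0 1) (λ.λ.0))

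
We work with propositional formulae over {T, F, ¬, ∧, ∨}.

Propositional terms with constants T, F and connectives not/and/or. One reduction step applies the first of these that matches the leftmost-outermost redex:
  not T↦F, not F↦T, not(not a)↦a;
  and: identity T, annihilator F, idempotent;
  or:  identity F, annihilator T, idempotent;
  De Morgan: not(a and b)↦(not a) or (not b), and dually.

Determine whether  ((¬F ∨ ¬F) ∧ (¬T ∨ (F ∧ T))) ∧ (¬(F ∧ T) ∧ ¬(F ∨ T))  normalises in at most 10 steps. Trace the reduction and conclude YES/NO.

  start: ((¬F ∨ ¬F) ∧ (¬T ∨ (F ∧ T))) ∧ (¬(F ∧ T) ∧ ¬(F ∨ T))
  [1] (¬F ∧ (¬T ∨ (F ∧ T))) ∧ (¬(F ∧ T) ∧ ¬(F ∨ T))
  [2] (T ∧ (¬T ∨ (F ∧ T))) ∧ (¬(F ∧ T) ∧ ¬(F ∨ T))
  [3] (¬T ∨ (F ∧ T)) ∧ (¬(F ∧ T) ∧ ¬(F ∨ T))
  [4] (F ∨ (F ∧ T)) ∧ (¬(F ∧ T) ∧ ¬(F ∨ T))
  [5] (F ∧ T) ∧ (¬(F ∧ T) ∧ ¬(F ∨ T))
  [6] F ∧ (¬(F ∧ T) ∧ ¬(F ∨ T))
  [7] F

Answer: YES — reaches normal form F in 7 ≤ 10 steps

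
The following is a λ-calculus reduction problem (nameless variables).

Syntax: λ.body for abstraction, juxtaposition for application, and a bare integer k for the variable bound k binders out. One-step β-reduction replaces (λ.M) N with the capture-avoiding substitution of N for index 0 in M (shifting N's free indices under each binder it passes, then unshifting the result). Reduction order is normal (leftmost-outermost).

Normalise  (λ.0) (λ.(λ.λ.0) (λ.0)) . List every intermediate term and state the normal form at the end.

  start: (λ.0) (λ.(λ.λ.0) (λ.0))
  →1  λ.(λ.λ.0) (λ.0)
  →2  λ.λ.0

Answer: normal form = λ.λ.0  (in 2 steps)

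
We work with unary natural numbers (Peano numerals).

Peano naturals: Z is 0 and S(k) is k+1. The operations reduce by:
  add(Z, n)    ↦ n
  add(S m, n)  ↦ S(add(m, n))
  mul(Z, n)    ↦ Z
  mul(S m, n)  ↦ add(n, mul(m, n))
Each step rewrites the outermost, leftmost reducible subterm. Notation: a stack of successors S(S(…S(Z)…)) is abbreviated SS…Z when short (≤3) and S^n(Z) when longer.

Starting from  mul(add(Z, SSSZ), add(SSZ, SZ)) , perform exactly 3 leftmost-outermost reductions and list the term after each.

Answer: after 3 steps: add(S(add(SZ, SZ)), mul(SSZ, add(SSZ, SZ)))

Working:
  start: mul(add(Z, SSSZ), add(SSZ, SZ))
  [1] mul(SSSZ, add(SSZ, SZ))
  [2] add(add(SSZ, SZ), mul(SSZ, add(SSZ, SZ)))
  [3] add(S(add(SZ, SZ)), mul(SSZ, add(SSZ, SZ)))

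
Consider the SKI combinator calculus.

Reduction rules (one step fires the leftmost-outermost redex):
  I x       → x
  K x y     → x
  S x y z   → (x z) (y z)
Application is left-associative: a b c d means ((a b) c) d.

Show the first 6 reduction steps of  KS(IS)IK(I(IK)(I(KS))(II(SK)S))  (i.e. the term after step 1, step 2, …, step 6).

Answer: after 6 steps: I(KS)(K(I(IK)(I(KS))(II(SK)S)))

Reduction:
  start: KS(IS)IK(I(IK)(I(KS))(II(SK)S))
  →1  SIK(I(IK)(I(KS))(II(SK)S))
  →2  I(I(IK)(I(KS))(II(SK)S))(K(I(IK)(I(KS))(II(SK)S)))
  →3  I(IK)(I(KS))(II(SK)S)(K(I(IK)(I(KS))(II(SK)S)))
  →4  IK(I(KS))(II(SK)S)(K(I(IK)(I(KS))(II(SK)S)))
  →5  K(I(KS))(II(SK)S)(K(I(IK)(I(KS))(II(SK)S)))
  →6  I(KS)(K(I(IK)(I(KS))(II(SK)S)))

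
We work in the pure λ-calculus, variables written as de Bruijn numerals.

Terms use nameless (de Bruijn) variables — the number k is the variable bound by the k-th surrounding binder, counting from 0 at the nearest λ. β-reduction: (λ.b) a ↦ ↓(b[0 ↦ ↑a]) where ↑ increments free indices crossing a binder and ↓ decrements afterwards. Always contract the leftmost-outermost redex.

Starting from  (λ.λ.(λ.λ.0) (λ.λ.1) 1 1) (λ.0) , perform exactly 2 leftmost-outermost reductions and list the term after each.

Answer: after 2 steps: λ.(λ.0) (λ.0) (λ.0)

Reduction:
  start: (λ.λ.(λ.λ.0) (λ.λ.1) 1 1) (λ.0)
  [1] λ.(λ.λ.0) (λ.λ.1) (λ.0) (λ.0)
  [2] λ.(λ.0) (λ.0) (λ.0)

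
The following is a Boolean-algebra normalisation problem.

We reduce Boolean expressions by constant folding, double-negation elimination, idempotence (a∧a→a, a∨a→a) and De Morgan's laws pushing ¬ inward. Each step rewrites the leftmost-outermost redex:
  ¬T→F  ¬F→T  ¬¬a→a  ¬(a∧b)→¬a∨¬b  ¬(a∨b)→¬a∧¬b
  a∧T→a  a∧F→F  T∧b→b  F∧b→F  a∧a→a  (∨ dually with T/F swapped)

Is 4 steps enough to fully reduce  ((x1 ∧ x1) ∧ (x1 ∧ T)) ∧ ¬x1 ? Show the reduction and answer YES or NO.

Answer: YES — reaches normal form x1 ∧ ¬x1 in 3 ≤ 4 steps

Working:
  start: ((x1 ∧ x1) ∧ (x1 ∧ T)) ∧ ¬x1
  step 1: (x1 ∧ (x1 ∧ T)) ∧ ¬x1
  step 2: (x1 ∧ x1) ∧ ¬x1
  step 3: x1 ∧ ¬x1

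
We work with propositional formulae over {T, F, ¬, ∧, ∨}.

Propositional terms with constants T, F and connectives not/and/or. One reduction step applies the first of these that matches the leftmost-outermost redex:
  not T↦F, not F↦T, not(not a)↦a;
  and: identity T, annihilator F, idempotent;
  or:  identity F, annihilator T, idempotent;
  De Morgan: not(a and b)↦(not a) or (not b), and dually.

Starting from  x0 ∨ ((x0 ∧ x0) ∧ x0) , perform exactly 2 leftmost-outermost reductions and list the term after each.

  start: x0 ∨ ((x0 ∧ x0) ∧ x0)
  step 1: x0 ∨ (x0 ∧ x0)
  step 2: x0 ∨ x0

Answer: after 2 steps: x0 ∨ x0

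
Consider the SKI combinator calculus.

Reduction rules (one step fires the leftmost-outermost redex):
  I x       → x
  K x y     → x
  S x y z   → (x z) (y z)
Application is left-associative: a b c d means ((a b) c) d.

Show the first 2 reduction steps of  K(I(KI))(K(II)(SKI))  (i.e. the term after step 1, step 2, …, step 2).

  start: K(I(KI))(K(II)(SKI))
  →1  I(KI)
  →2  KI

Answer: after 2 steps: KI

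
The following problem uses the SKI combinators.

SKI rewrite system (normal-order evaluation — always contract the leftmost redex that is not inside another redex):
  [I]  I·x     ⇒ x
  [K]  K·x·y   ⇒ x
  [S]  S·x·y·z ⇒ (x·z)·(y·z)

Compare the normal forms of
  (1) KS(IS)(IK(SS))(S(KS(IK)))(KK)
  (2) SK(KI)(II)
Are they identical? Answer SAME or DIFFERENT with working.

Answer: DIFFERENT — A ⇓ SS(SS(KK)), B ⇓ I

Derivation:
Term A:
  start: KS(IS)(IK(SS))(S(KS(IK)))(KK)
  step 1: S(IK(SS))(S(KS(IK)))(KK)
  step 2: IK(SS)(KK)(S(KS(IK))(KK))
  step 3: K(SS)(KK)(S(KS(IK))(KK))
  step 4: SS(S(KS(IK))(KK))
  step 5: SS(SS(KK))

Term B:
  start: SK(KI)(II)
  step 1: K(II)(KI(II))
  step 2: II
  step 3: I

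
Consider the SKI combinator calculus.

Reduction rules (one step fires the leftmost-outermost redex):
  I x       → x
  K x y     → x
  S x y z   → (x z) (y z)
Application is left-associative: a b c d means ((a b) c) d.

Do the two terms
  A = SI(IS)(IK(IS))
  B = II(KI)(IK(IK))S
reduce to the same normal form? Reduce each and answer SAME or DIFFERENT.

Answer: SAME — A ⇓ S, B ⇓ S

Derivation:
Term A:
  start: SI(IS)(IK(IS))
  →1  I(IK(IS))(IS(IK(IS)))
  →2  IK(IS)(IS(IK(IS)))
  →3  K(IS)(IS(IK(IS)))
  →4  IS
  →5  S

Term B:
  start: II(KI)(IK(IK))S
  →1  I(KI)(IK(IK))S
  →2  KI(IK(IK))S
  →3  IS
  →4  S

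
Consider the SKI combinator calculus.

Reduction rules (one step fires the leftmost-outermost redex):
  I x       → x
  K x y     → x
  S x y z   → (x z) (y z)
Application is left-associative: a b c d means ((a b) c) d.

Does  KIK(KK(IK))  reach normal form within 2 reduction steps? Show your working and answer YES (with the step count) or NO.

Answer: NO — after 2 steps the term is KK(IK), not yet normal

Reduction:
  start: KIK(KK(IK))
  [1] I(KK(IK))
  [2] KK(IK)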